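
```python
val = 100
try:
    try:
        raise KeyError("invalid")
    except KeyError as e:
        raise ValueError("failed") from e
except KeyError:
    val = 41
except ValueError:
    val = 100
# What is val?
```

Step-by-step execution trace:
1. Inner try raises KeyError; inner `except KeyError as e` catches it.
2. `raise ValueError(...) from e` raises ValueError (KeyError is attached as __cause__, but only ValueError is active).
3. Outer `except KeyError` does not match ValueError; skipped.
4. Outer `except ValueError` matches → val = 100.
Result: 100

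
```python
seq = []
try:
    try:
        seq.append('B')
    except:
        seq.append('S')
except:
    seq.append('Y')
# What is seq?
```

Step-by-step execution trace:
1. Inner try: `seq.append('B')` → seq = ['B']. No exception raised.
2. Inner `except` is skipped.
3. Inner try completes normally; outer `except` is skipped.
Result: ['B']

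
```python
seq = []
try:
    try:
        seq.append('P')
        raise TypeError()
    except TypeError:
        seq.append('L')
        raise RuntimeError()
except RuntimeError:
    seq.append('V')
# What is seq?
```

Step-by-step execution trace:
1. Inner try: `seq.append('P')` → seq = ['P'].
2. `raise TypeError()` raises TypeError.
3. Inner `except TypeError` matches → `seq.append('L')` → seq = ['P', 'L'].
4. `raise RuntimeError()` raises RuntimeError; propagates to outer try.
5. Outer `except RuntimeError` matches → `seq.append('V')` → seq = ['P', 'L', 'V'].
Result: ['P', 'L', 'V']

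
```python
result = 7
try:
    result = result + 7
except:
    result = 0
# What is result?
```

Step-by-step execution trace:
1. result starts at 7.
2. try: `result = result + 7` → result = 14. No exception raised.
3. `except` is skipped.
Result: 14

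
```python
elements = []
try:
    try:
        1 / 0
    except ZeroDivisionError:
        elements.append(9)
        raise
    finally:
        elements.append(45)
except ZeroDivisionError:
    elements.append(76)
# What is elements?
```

Step-by-step execution trace:
1. Inner try: `1 / 0` raises ZeroDivisionError.
2. Inner `except ZeroDivisionError` matches → `elements.append(9)` → elements = [9].
3. bare `raise` re-raises ZeroDivisionError.
4. Inner `finally` runs during unwinding: `elements.append(45)` → elements = [9, 45].
5. Outer `except ZeroDivisionError` matches → `elements.append(76)` → elements = [9, 45, 76].
Result: [9, 45, 76]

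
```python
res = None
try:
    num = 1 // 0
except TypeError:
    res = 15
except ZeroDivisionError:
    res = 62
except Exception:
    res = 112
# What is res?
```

Step-by-step execution trace:
1. `num = 1 // 0` raises ZeroDivisionError.
2. `except TypeError` does not match ZeroDivisionError; skipped.
3. `except ZeroDivisionError` matches → res = 62.
4. Remaining except clauses are skipped.
Result: 62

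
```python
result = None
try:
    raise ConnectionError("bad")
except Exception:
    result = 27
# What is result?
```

Step-by-step execution trace:
1. `raise ConnectionError(...)` raises ConnectionError.
2. `except Exception` matches (ConnectionError is a subclass of Exception) → result = 27.
Result: 27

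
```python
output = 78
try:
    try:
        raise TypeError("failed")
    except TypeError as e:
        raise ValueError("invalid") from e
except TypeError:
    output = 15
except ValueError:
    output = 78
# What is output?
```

Step-by-step execution trace:
1. Inner try raises TypeError; inner `except TypeError as e` catches it.
2. `raise ValueError(...) from e` raises ValueError (TypeError is attached as __cause__, but only ValueError is active).
3. Outer `except TypeError` does not match ValueError; skipped.
4. Outer `except ValueError` matches → output = 78.
Result: 78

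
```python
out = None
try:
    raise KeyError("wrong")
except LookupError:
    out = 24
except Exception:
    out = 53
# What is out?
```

Step-by-step execution trace:
1. `raise KeyError(...)` raises KeyError.
2. `except LookupError` matches (KeyError is a subclass of LookupError) → out = 24.
3. `except Exception` is not reached.
Result: 24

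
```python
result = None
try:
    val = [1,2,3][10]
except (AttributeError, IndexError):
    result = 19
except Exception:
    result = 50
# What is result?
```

Step-by-step execution trace:
1. `val = [1,2,3][10]` raises IndexError.
2. `except (AttributeError, IndexError)` matches (IndexError is in the tuple) → result = 19.
3. `except Exception` is not reached.
Result: 19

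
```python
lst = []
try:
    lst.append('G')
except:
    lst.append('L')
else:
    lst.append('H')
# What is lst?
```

Step-by-step execution trace:
1. try: `lst.append('G')` → lst = ['G']. No exception raised.
2. `except` is skipped.
3. `else` runs (try completed without exception): `lst.append('H')` → lst = ['G', 'H'].
Result: ['G', 'H']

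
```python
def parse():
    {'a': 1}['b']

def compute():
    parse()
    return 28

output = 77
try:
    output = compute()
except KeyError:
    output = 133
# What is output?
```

Step-by-step execution trace:
1. output starts at 77.
2. try: `compute()` calls `parse()`.
3. `parse()` evaluates `{'a': 1}['b']`, which raises KeyError; it propagates through compute (uncaught).
4. `return 28` in compute is not reached; the assignment to output does not complete.
5. `except KeyError` matches → output = 133.
Result: 133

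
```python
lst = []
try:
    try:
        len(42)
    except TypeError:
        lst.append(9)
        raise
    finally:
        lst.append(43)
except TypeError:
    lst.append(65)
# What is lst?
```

Step-by-step execution trace:
1. Inner try: `len(42)` raises TypeError.
2. Inner `except TypeError` matches → `lst.append(9)` → lst = [9].
3. bare `raise` re-raises TypeError.
4. Inner `finally` runs during unwinding: `lst.append(43)` → lst = [9, 43].
5. Outer `except TypeError` matches → `lst.append(65)` → lst = [9, 43, 65].
Result: [9, 43, 65]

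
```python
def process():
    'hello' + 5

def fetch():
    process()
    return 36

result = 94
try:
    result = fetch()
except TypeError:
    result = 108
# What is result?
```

Step-by-step execution trace:
1. result starts at 94.
2. try: `fetch()` calls `process()`.
3. `process()` evaluates `'hello' + 5`, which raises TypeError; it propagates through fetch (uncaught).
4. `return 36` in fetch is not reached; the assignment to result does not complete.
5. `except TypeError` matches → result = 108.
Result: 108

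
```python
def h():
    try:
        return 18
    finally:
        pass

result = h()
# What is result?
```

Step-by-step execution trace:
1. `h()` enters try: `return 18` sets pending return value 18.
2. Before returning, `finally: pass` runs (no effect).
3. h() returns 18 → result = 18.
Result: 18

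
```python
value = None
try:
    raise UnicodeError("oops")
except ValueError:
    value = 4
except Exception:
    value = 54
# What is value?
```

Step-by-step execution trace:
1. `raise UnicodeError(...)` raises UnicodeError.
2. `except ValueError` matches (UnicodeError is a subclass of ValueError) → value = 4.
3. `except Exception` is not reached.
Result: 4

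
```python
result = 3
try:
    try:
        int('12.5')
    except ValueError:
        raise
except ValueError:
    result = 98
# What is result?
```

Step-by-step execution trace:
1. Inner try: `int('12.5')` raises ValueError.
2. Inner `except ValueError` matches; bare `raise` re-raises the same ValueError.
3. Outer `except ValueError` matches → result = 98.
Result: 98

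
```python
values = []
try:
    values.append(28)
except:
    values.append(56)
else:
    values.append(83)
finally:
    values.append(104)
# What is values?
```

Step-by-step execution trace:
1. try: `values.append(28)` → values = [28]. No exception raised.
2. `except` is skipped.
3. `else` runs: `values.append(83)` → values = [28, 83].
4. `finally` always runs: `values.append(104)` → values = [28, 83, 104].
Result: [28, 83, 104]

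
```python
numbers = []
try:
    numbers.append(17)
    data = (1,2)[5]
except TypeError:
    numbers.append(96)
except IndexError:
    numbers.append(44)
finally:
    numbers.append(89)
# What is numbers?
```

Step-by-step execution trace:
1. try: `numbers.append(17)` → numbers = [17].
2. `data = (1,2)[5]` raises IndexError.
3. `except TypeError` does not match IndexError; skipped.
4. `except IndexError` matches → `numbers.append(44)` → numbers = [17, 44].
5. finally always runs: `numbers.append(89)` → numbers = [17, 44, 89].
Result: [17, 44, 89]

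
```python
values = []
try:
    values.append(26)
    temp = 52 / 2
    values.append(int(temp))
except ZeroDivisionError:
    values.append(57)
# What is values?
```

Step-by-step execution trace:
1. try: `values.append(26)` → values = [26].
2. `temp = 52 / 2` → temp = 26.0. No exception raised.
3. `values.append(int(temp))` → values = [26, 26].
4. `except ZeroDivisionError` is skipped (no exception was raised).
Result: [26, 26]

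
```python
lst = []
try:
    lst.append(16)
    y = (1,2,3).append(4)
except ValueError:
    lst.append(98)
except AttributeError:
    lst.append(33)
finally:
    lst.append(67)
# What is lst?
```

Step-by-step execution trace:
1. try: `lst.append(16)` → lst = [16].
2. `y = (1,2,3).append(4)` raises AttributeError.
3. `except ValueError` does not match AttributeError; skipped.
4. `except AttributeError` matches → `lst.append(33)` → lst = [16, 33].
5. finally always runs: `lst.append(67)` → lst = [16, 33, 67].
Result: [16, 33, 67]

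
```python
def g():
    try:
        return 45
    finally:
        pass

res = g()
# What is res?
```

Step-by-step execution trace:
1. `g()` enters try: `return 45` sets pending return value 45.
2. Before returning, `finally: pass` runs (no effect).
3. g() returns 45 → res = 45.
Result: 45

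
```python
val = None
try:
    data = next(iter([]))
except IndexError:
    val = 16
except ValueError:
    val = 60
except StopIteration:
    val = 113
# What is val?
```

Step-by-step execution trace:
1. `data = next(iter([]))` raises StopIteration.
2. `except IndexError` does not match StopIteration; skipped.
3. `except ValueError` does not match StopIteration; skipped.
4. `except StopIteration` matches → val = 113.
Result: 113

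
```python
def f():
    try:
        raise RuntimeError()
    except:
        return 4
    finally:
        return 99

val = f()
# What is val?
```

Step-by-step execution trace:
1. `f()` enters try: `raise RuntimeError()` raises RuntimeError.
2. bare `except` matches → `return 4` sets pending return value 4.
3. Before returning, `finally: return 99` runs and overrides the pending return.
4. f() returns 99 → val = 99.
Result: 99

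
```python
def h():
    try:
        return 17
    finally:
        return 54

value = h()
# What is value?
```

Step-by-step execution trace:
1. `h()` enters try: `return 17` sets pending return value 17.
2. Before returning, `finally: return 54` runs and overrides the pending return.
3. h() returns 54 → value = 54.
Result: 54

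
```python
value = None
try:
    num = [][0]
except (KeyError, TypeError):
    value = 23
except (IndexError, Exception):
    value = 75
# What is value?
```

Step-by-step execution trace:
1. `num = [][0]` raises IndexError.
2. `except (KeyError, TypeError)` does not match IndexError; skipped.
3. `except (IndexError, Exception)` matches (IndexError is in the tuple) → value = 75.
Result: 75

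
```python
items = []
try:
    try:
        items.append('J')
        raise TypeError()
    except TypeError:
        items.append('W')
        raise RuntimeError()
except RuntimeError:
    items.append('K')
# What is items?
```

Step-by-step execution trace:
1. Inner try: `items.append('J')` → items = ['J'].
2. `raise TypeError()` raises TypeError.
3. Inner `except TypeError` matches → `items.append('W')` → items = ['J', 'W'].
4. `raise RuntimeError()` raises RuntimeError; propagates to outer try.
5. Outer `except RuntimeError` matches → `items.append('K')` → items = ['J', 'W', 'K'].
Result: ['J', 'W', 'K']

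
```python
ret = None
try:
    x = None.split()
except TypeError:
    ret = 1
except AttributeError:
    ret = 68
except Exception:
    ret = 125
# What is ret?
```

Step-by-step execution trace:
1. `x = None.split()` raises AttributeError.
2. `except TypeError` does not match AttributeError; skipped.
3. `except AttributeError` matches → ret = 68.
4. Remaining except clauses are skipped.
Result: 68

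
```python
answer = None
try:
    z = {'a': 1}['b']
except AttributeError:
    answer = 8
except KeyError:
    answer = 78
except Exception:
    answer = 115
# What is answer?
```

Step-by-step execution trace:
1. `z = {'a': 1}['b']` raises KeyError.
2. `except AttributeError` does not match KeyError; skipped.
3. `except KeyError` matches → answer = 78.
4. Remaining except clauses are skipped.
Result: 78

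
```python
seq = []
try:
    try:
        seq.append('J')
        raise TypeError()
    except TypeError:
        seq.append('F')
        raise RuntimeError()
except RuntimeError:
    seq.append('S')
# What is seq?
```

Step-by-step execution trace:
1. Inner try: `seq.append('J')` → seq = ['J'].
2. `raise TypeError()` raises TypeError.
3. Inner `except TypeError` matches → `seq.append('F')` → seq = ['J', 'F'].
4. `raise RuntimeError()` raises RuntimeError; propagates to outer try.
5. Outer `except RuntimeError` matches → `seq.append('S')` → seq = ['J', 'F', 'S'].
Result: ['J', 'F', 'S']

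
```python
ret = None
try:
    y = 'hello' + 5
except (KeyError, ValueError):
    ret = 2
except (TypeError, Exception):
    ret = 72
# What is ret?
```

Step-by-step execution trace:
1. `y = 'hello' + 5` raises TypeError.
2. `except (KeyError, ValueError)` does not match TypeError; skipped.
3. `except (TypeError, Exception)` matches (TypeError is in the tuple) → ret = 72.
Result: 72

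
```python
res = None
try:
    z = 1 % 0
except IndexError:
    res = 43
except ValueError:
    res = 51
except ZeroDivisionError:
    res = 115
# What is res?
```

Step-by-step execution trace:
1. `z = 1 % 0` raises ZeroDivisionError.
2. `except IndexError` does not match ZeroDivisionError; skipped.
3. `except ValueError` does not match ZeroDivisionError; skipped.
4. `except ZeroDivisionError` matches → res = 115.
Result: 115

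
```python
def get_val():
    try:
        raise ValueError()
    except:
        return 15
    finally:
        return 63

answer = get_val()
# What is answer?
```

Step-by-step execution trace:
1. `get_val()` enters try: `raise ValueError()` raises ValueError.
2. bare `except` matches → `return 15` sets pending return value 15.
3. Before returning, `finally: return 63` runs and overrides the pending return.
4. get_val() returns 63 → answer = 63.
Result: 63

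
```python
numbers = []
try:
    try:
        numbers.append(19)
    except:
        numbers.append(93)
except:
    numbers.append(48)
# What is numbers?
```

Step-by-step execution trace:
1. Inner try: `numbers.append(19)` → numbers = [19]. No exception raised.
2. Inner `except` is skipped.
3. Inner try completes normally; outer `except` is skipped.
Result: [19]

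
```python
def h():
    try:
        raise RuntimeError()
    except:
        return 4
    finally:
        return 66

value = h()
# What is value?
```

Step-by-step execution trace:
1. `h()` enters try: `raise RuntimeError()` raises RuntimeError.
2. bare `except` matches → `return 4` sets pending return value 4.
3. Before returning, `finally: return 66` runs and overrides the pending return.
4. h() returns 66 → value = 66.
Result: 66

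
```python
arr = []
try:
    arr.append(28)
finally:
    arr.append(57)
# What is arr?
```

Step-by-step execution trace:
1. try: `arr.append(28)` → arr = [28].
2. The try body completes without raising.
3. finally always runs: `arr.append(57)` → arr = [28, 57].
Result: [28, 57]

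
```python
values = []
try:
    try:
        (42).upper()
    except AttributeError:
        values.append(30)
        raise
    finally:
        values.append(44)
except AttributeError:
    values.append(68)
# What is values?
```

Step-by-step execution trace:
1. Inner try: `(42).upper()` raises AttributeError.
2. Inner `except AttributeError` matches → `values.append(30)` → values = [30].
3. bare `raise` re-raises AttributeError.
4. Inner `finally` runs during unwinding: `values.append(44)` → values = [30, 44].
5. Outer `except AttributeError` matches → `values.append(68)` → values = [30, 44, 68].
Result: [30, 44, 68]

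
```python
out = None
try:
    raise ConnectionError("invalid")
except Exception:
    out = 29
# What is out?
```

Step-by-step execution trace:
1. `raise ConnectionError(...)` raises ConnectionError.
2. `except Exception` matches (ConnectionError is a subclass of Exception) → out = 29.
Result: 29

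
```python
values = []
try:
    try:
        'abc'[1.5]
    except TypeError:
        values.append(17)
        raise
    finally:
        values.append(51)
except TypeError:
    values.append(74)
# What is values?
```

Step-by-step execution trace:
1. Inner try: `'abc'[1.5]` raises TypeError.
2. Inner `except TypeError` matches → `values.append(17)` → values = [17].
3. bare `raise` re-raises TypeError.
4. Inner `finally` runs during unwinding: `values.append(51)` → values = [17, 51].
5. Outer `except TypeError` matches → `values.append(74)` → values = [17, 51, 74].
Result: [17, 51, 74]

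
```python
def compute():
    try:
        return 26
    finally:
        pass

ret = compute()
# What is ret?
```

Step-by-step execution trace:
1. `compute()` enters try: `return 26` sets pending return value 26.
2. Before returning, `finally: pass` runs (no effect).
3. compute() returns 26 → ret = 26.
Result: 26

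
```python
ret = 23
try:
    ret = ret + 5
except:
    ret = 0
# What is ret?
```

Step-by-step execution trace:
1. ret starts at 23.
2. try: `ret = ret + 5` → ret = 28. No exception raised.
3. `except` is skipped.
Result: 28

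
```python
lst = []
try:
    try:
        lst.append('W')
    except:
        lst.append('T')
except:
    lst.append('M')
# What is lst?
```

Step-by-step execution trace:
1. Inner try: `lst.append('W')` → lst = ['W']. No exception raised.
2. Inner `except` is skipped.
3. Inner try completes normally; outer `except` is skipped.
Result: ['W']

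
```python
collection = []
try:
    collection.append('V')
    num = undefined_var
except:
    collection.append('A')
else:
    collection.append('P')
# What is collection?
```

Step-by-step execution trace:
1. try: `collection.append('V')` → collection = ['V'].
2. `num = undefined_var` raises NameError.
3. bare `except` matches → `collection.append('A')` → collection = ['V', 'A'].
4. `else` is skipped (an exception was raised).
Result: ['V', 'A']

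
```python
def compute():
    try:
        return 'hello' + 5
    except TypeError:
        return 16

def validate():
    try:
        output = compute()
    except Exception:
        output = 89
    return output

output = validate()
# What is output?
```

Step-by-step execution trace:
1. `validate()` calls `compute()`.
2. In compute: `'hello' + 5` raises TypeError; `except TypeError` catches it → returns 16.
3. In validate: `output = compute()` → output = 16. No exception reaches validate.
4. `except Exception` is skipped; validate returns 16.
5. output = 16.
Result: 16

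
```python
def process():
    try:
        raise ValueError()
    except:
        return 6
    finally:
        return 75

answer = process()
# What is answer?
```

Step-by-step execution trace:
1. `process()` enters try: `raise ValueError()` raises ValueError.
2. bare `except` matches → `return 6` sets pending return value 6.
3. Before returning, `finally: return 75` runs and overrides the pending return.
4. process() returns 75 → answer = 75.
Result: 75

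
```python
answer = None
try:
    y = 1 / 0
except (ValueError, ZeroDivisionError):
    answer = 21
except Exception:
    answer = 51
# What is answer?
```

Step-by-step execution trace:
1. `y = 1 / 0` raises ZeroDivisionError.
2. `except (ValueError, ZeroDivisionError)` matches (ZeroDivisionError is in the tuple) → answer = 21.
3. `except Exception` is not reached.
Result: 21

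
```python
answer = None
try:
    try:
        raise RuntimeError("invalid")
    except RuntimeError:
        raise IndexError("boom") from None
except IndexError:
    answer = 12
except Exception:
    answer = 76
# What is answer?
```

Step-by-step execution trace:
1. Inner try raises RuntimeError; inner `except RuntimeError` catches it.
2. `raise IndexError(...) from None` raises IndexError (from None suppresses __context__, but the active exception is still IndexError).
3. Outer `except IndexError` matches → answer = 12.
4. `except Exception` is not reached.
Result: 12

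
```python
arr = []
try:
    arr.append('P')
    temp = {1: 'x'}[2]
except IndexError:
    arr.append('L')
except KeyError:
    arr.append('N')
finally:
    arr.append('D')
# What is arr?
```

Step-by-step execution trace:
1. try: `arr.append('P')` → arr = ['P'].
2. `temp = {1: 'x'}[2]` raises KeyError.
3. `except IndexError` does not match KeyError; skipped.
4. `except KeyError` matches → `arr.append('N')` → arr = ['P', 'N'].
5. finally always runs: `arr.append('D')` → arr = ['P', 'N', 'D'].
Result: ['P', 'N', 'D']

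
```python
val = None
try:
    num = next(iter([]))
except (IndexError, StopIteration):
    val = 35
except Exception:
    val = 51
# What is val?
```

Step-by-step execution trace:
1. `num = next(iter([]))` raises StopIteration.
2. `except (IndexError, StopIteration)` matches (StopIteration is in the tuple) → val = 35.
3. `except Exception` is not reached.
Result: 35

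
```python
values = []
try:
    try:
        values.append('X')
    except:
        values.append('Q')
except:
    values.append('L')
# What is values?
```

Step-by-step execution trace:
1. Inner try: `values.append('X')` → values = ['X']. No exception raised.
2. Inner `except` is skipped.
3. Inner try completes normally; outer `except` is skipped.
Result: ['X']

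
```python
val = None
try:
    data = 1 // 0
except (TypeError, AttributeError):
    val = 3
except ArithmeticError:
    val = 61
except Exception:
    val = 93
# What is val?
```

Step-by-step execution trace:
1. `data = 1 // 0` raises ZeroDivisionError.
2. `except (TypeError, AttributeError)` does not match ZeroDivisionError; skipped.
3. `except ArithmeticError` matches (ZeroDivisionError is a subclass of ArithmeticError) → val = 61.
4. `except Exception` is not reached.
Result: 61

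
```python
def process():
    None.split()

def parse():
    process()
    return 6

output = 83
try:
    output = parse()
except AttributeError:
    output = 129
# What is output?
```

Step-by-step execution trace:
1. output starts at 83.
2. try: `parse()` calls `process()`.
3. `process()` evaluates `None.split()`, which raises AttributeError; it propagates through parse (uncaught).
4. `return 6` in parse is not reached; the assignment to output does not complete.
5. `except AttributeError` matches → output = 129.
Result: 129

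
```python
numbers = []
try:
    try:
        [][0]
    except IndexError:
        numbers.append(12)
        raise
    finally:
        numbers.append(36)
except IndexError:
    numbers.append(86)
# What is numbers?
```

Step-by-step execution trace:
1. Inner try: `[][0]` raises IndexError.
2. Inner `except IndexError` matches → `numbers.append(12)` → numbers = [12].
3. bare `raise` re-raises IndexError.
4. Inner `finally` runs during unwinding: `numbers.append(36)` → numbers = [12, 36].
5. Outer `except IndexError` matches → `numbers.append(86)` → numbers = [12, 36, 86].
Result: [12, 36, 86]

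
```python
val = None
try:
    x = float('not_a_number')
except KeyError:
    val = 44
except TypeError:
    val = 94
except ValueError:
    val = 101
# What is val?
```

Step-by-step execution trace:
1. `x = float('not_a_number')` raises ValueError.
2. `except KeyError` does not match ValueError; skipped.
3. `except TypeError` does not match ValueError; skipped.
4. `except ValueError` matches → val = 101.
Result: 101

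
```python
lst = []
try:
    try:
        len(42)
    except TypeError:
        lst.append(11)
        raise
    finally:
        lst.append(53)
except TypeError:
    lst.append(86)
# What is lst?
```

Step-by-step execution trace:
1. Inner try: `len(42)` raises TypeError.
2. Inner `except TypeError` matches → `lst.append(11)` → lst = [11].
3. bare `raise` re-raises TypeError.
4. Inner `finally` runs during unwinding: `lst.append(53)` → lst = [11, 53].
5. Outer `except TypeError` matches → `lst.append(86)` → lst = [11, 53, 86].
Result: [11, 53, 86]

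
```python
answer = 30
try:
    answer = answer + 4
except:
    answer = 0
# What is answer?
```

Step-by-step execution trace:
1. answer starts at 30.
2. try: `answer = answer + 4` → answer = 34. No exception raised.
3. `except` is skipped.
Result: 34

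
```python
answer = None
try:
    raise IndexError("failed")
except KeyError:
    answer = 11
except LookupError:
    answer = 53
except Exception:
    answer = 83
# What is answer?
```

Step-by-step execution trace:
1. `raise IndexError(...)` raises IndexError.
2. `except KeyError` does not match (IndexError is not a subclass of KeyError); skipped.
3. `except LookupError` matches (IndexError is a subclass of LookupError) → answer = 53.
4. `except Exception` is not reached.
Result: 53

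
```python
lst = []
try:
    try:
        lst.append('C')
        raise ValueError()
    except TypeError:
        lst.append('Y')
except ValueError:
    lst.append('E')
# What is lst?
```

Step-by-step execution trace:
1. Inner try: `lst.append('C')` → lst = ['C'].
2. `raise ValueError()` raises ValueError.
3. Inner `except TypeError` does not match ValueError; exception propagates to outer try.
4. Outer `except ValueError` matches → `lst.append('E')` → lst = ['C', 'E'].
Result: ['C', 'E']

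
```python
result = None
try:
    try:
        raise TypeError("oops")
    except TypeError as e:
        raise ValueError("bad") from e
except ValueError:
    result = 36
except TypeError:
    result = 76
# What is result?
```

Step-by-step execution trace:
1. Inner try raises TypeError; inner `except TypeError as e` catches it.
2. `raise ValueError(...) from e` raises ValueError (TypeError is attached as __cause__, but only ValueError is active).
3. Outer `except ValueError` matches → result = 36.
4. `except TypeError` is not reached.
Result: 36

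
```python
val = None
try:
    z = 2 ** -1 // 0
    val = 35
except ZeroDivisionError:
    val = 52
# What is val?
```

Step-by-step execution trace:
1. `z = 2 ** -1 // 0` raises ZeroDivisionError.
2. `val = 35` is not reached.
3. `except ZeroDivisionError` matches → val = 52.
Result: 52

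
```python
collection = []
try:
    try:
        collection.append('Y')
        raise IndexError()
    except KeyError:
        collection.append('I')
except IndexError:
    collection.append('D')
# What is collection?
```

Step-by-step execution trace:
1. Inner try: `collection.append('Y')` → collection = ['Y'].
2. `raise IndexError()` raises IndexError.
3. Inner `except KeyError` does not match IndexError; exception propagates to outer try.
4. Outer `except IndexError` matches → `collection.append('D')` → collection = ['Y', 'D'].
Result: ['Y', 'D']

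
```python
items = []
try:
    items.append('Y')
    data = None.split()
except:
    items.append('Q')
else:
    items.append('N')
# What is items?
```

Step-by-step execution trace:
1. try: `items.append('Y')` → items = ['Y'].
2. `data = None.split()` raises AttributeError.
3. bare `except` matches → `items.append('Q')` → items = ['Y', 'Q'].
4. `else` is skipped (an exception was raised).
Result: ['Y', 'Q']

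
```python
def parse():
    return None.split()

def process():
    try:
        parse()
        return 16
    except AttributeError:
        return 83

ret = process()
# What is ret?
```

Step-by-step execution trace:
1. `process()` calls `parse()`.
2. `parse()` evaluates `None.split()`, which raises AttributeError; it propagates to the caller.
3. `return 16` is not reached.
4. `except AttributeError` in process matches → returns 83.
5. ret = 83.
Result: 83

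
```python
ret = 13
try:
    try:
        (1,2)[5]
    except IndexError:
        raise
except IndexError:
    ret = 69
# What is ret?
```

Step-by-step execution trace:
1. Inner try: `(1,2)[5]` raises IndexError.
2. Inner `except IndexError` matches; bare `raise` re-raises the same IndexError.
3. Outer `except IndexError` matches → ret = 69.
Result: 69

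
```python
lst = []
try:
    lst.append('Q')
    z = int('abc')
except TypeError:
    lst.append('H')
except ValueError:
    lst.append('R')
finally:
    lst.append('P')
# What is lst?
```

Step-by-step execution trace:
1. try: `lst.append('Q')` → lst = ['Q'].
2. `z = int('abc')` raises ValueError.
3. `except TypeError` does not match ValueError; skipped.
4. `except ValueError` matches → `lst.append('R')` → lst = ['Q', 'R'].
5. finally always runs: `lst.append('P')` → lst = ['Q', 'R', 'P'].
Result: ['Q', 'R', 'P']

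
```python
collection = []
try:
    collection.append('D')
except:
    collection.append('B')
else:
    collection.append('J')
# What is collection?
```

Step-by-step execution trace:
1. try: `collection.append('D')` → collection = ['D']. No exception raised.
2. `except` is skipped.
3. `else` runs (try completed without exception): `collection.append('J')` → collection = ['D', 'J'].
Result: ['D', 'J']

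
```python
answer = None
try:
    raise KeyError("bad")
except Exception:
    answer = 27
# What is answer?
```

Step-by-step execution trace:
1. `raise KeyError(...)` raises KeyError.
2. `except Exception` matches (KeyError is a subclass of Exception) → answer = 27.
Result: 27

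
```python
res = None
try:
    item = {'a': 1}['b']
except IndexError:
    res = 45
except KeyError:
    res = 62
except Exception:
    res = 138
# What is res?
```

Step-by-step execution trace:
1. `item = {'a': 1}['b']` raises KeyError.
2. `except IndexError` does not match KeyError; skipped.
3. `except KeyError` matches → res = 62.
4. Remaining except clauses are skipped.
Result: 62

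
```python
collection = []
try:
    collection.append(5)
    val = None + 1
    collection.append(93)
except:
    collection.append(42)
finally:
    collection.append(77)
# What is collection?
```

Step-by-step execution trace:
1. try: `collection.append(5)` → collection = [5].
2. `val = None + 1` raises TypeError; `collection.append(93)` is not reached.
3. bare `except` matches → `collection.append(42)` → collection = [5, 42].
4. finally always runs: `collection.append(77)` → collection = [5, 42, 77].
Result: [5, 42, 77]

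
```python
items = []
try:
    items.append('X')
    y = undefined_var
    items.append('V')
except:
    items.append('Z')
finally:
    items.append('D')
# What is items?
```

Step-by-step execution trace:
1. try: `items.append('X')` → items = ['X'].
2. `y = undefined_var` raises NameError; `items.append('V')` is not reached.
3. bare `except` matches → `items.append('Z')` → items = ['X', 'Z'].
4. finally always runs: `items.append('D')` → items = ['X', 'Z', 'D'].
Result: ['X', 'Z', 'D']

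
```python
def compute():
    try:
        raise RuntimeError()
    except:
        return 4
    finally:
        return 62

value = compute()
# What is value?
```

Step-by-step execution trace:
1. `compute()` enters try: `raise RuntimeError()` raises RuntimeError.
2. bare `except` matches → `return 4` sets pending return value 4.
3. Before returning, `finally: return 62` runs and overrides the pending return.
4. compute() returns 62 → value = 62.
Result: 62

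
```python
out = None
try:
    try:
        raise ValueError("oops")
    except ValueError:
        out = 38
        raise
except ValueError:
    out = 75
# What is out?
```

Step-by-step execution trace:
1. Inner try: `raise ValueError("oops")` raises ValueError.
2. Inner `except ValueError` matches → out = 38.
3. bare `raise` re-raises the same ValueError.
4. Outer `except ValueError` matches → out = 75.
Result: 75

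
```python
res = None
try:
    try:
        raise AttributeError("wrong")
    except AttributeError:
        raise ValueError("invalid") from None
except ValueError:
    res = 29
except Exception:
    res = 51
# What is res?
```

Step-by-step execution trace:
1. Inner try raises AttributeError; inner `except AttributeError` catches it.
2. `raise ValueError(...) from None` raises ValueError (from None suppresses __context__, but the active exception is still ValueError).
3. Outer `except ValueError` matches → res = 29.
4. `except Exception` is not reached.
Result: 29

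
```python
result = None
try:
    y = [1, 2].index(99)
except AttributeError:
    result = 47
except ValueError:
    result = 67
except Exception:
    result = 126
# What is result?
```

Step-by-step execution trace:
1. `y = [1, 2].index(99)` raises ValueError.
2. `except AttributeError` does not match ValueError; skipped.
3. `except ValueError` matches → result = 67.
4. Remaining except clauses are skipped.
Result: 67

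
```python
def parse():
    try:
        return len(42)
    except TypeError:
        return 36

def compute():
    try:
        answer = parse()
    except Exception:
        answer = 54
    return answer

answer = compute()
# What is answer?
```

Step-by-step execution trace:
1. `compute()` calls `parse()`.
2. In parse: `len(42)` raises TypeError; `except TypeError` catches it → returns 36.
3. In compute: `answer = parse()` → answer = 36. No exception reaches compute.
4. `except Exception` is skipped; compute returns 36.
5. answer = 36.
Result: 36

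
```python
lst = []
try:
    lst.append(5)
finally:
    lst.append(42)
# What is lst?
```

Step-by-step execution trace:
1. try: `lst.append(5)` → lst = [5].
2. The try body completes without raising.
3. finally always runs: `lst.append(42)` → lst = [5, 42].
Result: [5, 42]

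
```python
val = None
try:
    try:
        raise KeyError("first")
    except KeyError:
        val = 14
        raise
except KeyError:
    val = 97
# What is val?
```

Step-by-step execution trace:
1. Inner try: `raise KeyError("first")` raises KeyError.
2. Inner `except KeyError` matches → val = 14.
3. bare `raise` re-raises the same KeyError.
4. Outer `except KeyError` matches → val = 97.
Result: 97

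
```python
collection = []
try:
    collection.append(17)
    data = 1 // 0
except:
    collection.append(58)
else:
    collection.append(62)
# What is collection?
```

Step-by-step execution trace:
1. try: `collection.append(17)` → collection = [17].
2. `data = 1 // 0` raises ZeroDivisionError.
3. bare `except` matches → `collection.append(58)` → collection = [17, 58].
4. `else` is skipped (an exception was raised).
Result: [17, 58]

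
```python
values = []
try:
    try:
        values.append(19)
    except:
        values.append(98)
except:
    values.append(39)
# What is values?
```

Step-by-step execution trace:
1. Inner try: `values.append(19)` → values = [19]. No exception raised.
2. Inner `except` is skipped.
3. Inner try completes normally; outer `except` is skipped.
Result: [19]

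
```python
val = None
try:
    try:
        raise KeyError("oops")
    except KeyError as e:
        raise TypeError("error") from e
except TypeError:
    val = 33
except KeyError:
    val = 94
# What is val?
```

Step-by-step execution trace:
1. Inner try raises KeyError; inner `except KeyError as e` catches it.
2. `raise TypeError(...) from e` raises TypeError (KeyError is attached as __cause__, but only TypeError is active).
3. Outer `except TypeError` matches → val = 33.
4. `except KeyError` is not reached.
Result: 33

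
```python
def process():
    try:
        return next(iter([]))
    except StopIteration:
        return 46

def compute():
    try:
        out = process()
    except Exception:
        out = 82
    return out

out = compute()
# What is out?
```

Step-by-step execution trace:
1. `compute()` calls `process()`.
2. In process: `next(iter([]))` raises StopIteration; `except StopIteration` catches it → returns 46.
3. In compute: `out = process()` → out = 46. No exception reaches compute.
4. `except Exception` is skipped; compute returns 46.
5. out = 46.
Result: 46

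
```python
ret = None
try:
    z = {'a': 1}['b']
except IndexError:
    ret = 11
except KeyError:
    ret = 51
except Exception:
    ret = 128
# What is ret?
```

Step-by-step execution trace:
1. `z = {'a': 1}['b']` raises KeyError.
2. `except IndexError` does not match KeyError; skipped.
3. `except KeyError` matches → ret = 51.
4. Remaining except clauses are skipped.
Result: 51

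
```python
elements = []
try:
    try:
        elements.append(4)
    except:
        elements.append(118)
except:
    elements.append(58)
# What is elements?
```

Step-by-step execution trace:
1. Inner try: `elements.append(4)` → elements = [4]. No exception raised.
2. Inner `except` is skipped.
3. Inner try completes normally; outer `except` is skipped.
Result: [4]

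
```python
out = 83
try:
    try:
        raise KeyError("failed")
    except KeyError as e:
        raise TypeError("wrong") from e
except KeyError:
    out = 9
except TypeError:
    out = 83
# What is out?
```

Step-by-step execution trace:
1. Inner try raises KeyError; inner `except KeyError as e` catches it.
2. `raise TypeError(...) from e` raises TypeError (KeyError is attached as __cause__, but only TypeError is active).
3. Outer `except KeyError` does not match TypeError; skipped.
4. Outer `except TypeError` matches → out = 83.
Result: 83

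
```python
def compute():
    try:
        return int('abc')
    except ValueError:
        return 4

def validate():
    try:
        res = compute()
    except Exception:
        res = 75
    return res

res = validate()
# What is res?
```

Step-by-step execution trace:
1. `validate()` calls `compute()`.
2. In compute: `int('abc')` raises ValueError; `except ValueError` catches it → returns 4.
3. In validate: `res = compute()` → res = 4. No exception reaches validate.
4. `except Exception` is skipped; validate returns 4.
5. res = 4.
Result: 4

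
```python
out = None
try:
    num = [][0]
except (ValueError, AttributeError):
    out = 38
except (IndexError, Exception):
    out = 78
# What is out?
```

Step-by-step execution trace:
1. `num = [][0]` raises IndexError.
2. `except (ValueError, AttributeError)` does not match IndexError; skipped.
3. `except (IndexError, Exception)` matches (IndexError is in the tuple) → out = 78.
Result: 78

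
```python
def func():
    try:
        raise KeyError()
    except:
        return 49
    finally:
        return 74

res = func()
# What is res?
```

Step-by-step execution trace:
1. `func()` enters try: `raise KeyError()` raises KeyError.
2. bare `except` matches → `return 49` sets pending return value 49.
3. Before returning, `finally: return 74` runs and overrides the pending return.
4. func() returns 74 → res = 74.
Result: 74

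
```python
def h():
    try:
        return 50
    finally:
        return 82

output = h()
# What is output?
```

Step-by-step execution trace:
1. `h()` enters try: `return 50` sets pending return value 50.
2. Before returning, `finally: return 82` runs and overrides the pending return.
3. h() returns 82 → output = 82.
Result: 82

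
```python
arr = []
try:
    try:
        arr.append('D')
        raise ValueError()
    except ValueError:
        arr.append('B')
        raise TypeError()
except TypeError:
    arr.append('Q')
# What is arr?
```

Step-by-step execution trace:
1. Inner try: `arr.append('D')` → arr = ['D'].
2. `raise ValueError()` raises ValueError.
3. Inner `except ValueError` matches → `arr.append('B')` → arr = ['D', 'B'].
4. `raise TypeError()` raises TypeError; propagates to outer try.
5. Outer `except TypeError` matches → `arr.append('Q')` → arr = ['D', 'B', 'Q'].
Result: ['D', 'B', 'Q']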